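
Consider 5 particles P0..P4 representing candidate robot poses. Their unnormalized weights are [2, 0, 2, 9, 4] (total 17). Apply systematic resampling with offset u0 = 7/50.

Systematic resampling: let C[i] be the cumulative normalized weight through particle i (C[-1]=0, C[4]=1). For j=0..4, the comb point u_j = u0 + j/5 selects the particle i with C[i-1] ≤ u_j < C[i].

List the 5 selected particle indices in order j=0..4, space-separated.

2 3 3 3 4

C = [2/17, 2/17, 4/17, 13/17, 1]
j=0: u_0=7/50 ∈ [2/17, 4/17) → index 2
j=1: u_1=17/50 ∈ [4/17, 13/17) → index 3
j=2: u_2=27/50 ∈ [4/17, 13/17) → index 3
j=3: u_3=37/50 ∈ [4/17, 13/17) → index 3
j=4: u_4=47/50 ∈ [13/17, 1) → index 4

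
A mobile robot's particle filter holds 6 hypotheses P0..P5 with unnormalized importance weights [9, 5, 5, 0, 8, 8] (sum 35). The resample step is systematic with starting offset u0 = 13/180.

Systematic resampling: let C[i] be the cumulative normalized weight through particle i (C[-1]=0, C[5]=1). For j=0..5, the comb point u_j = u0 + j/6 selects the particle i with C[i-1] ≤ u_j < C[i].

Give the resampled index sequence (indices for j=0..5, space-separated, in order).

C = [9/35, 2/5, 19/35, 19/35, 27/35, 1]
j=0: u_0=13/180 ∈ [0, 9/35) → index 0
j=1: u_1=43/180 ∈ [0, 9/35) → index 0
j=2: u_2=73/180 ∈ [2/5, 19/35) → index 2
j=3: u_3=103/180 ∈ [19/35, 27/35) → index 4
j=4: u_4=133/180 ∈ [19/35, 27/35) → index 4
j=5: u_5=163/180 ∈ [27/35, 1) → index 5

0 0 2 4 4 5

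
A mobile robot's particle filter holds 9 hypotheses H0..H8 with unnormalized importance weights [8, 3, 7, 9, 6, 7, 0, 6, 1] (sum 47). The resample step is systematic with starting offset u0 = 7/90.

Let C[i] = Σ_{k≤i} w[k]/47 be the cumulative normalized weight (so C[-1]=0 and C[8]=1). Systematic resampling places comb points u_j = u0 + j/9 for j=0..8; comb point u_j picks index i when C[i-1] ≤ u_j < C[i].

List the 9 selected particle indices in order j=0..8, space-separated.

0 1 2 3 3 4 5 7 7

C = [8/47, 11/47, 18/47, 27/47, 33/47, 40/47, 40/47, 46/47, 1]
j=0: u_0=7/90 ∈ [0, 8/47) → index 0
j=1: u_1=17/90 ∈ [8/47, 11/47) → index 1
j=2: u_2=3/10 ∈ [11/47, 18/47) → index 2
j=3: u_3=37/90 ∈ [18/47, 27/47) → index 3
j=4: u_4=47/90 ∈ [18/47, 27/47) → index 3
j=5: u_5=19/30 ∈ [27/47, 33/47) → index 4
j=6: u_6=67/90 ∈ [33/47, 40/47) → index 5
j=7: u_7=77/90 ∈ [40/47, 46/47) → index 7
j=8: u_8=29/30 ∈ [40/47, 46/47) → index 7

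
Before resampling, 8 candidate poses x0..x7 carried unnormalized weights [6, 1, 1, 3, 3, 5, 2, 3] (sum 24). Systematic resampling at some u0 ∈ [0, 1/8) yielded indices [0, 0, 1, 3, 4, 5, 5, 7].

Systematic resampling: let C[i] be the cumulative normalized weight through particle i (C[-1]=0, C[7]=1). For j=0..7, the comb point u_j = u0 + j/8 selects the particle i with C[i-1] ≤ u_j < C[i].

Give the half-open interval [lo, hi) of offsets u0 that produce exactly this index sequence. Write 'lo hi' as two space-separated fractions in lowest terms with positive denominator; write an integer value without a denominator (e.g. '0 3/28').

C = [1/4, 7/24, 1/3, 11/24, 7/12, 19/24, 7/8, 1]
j=0 picked index 0: u0 ∈ [0, 1/4)
j=1 picked index 0: u0 ∈ [-1/8, 1/8)
j=2 picked index 1: u0 ∈ [0, 1/24)
j=3 picked index 3: u0 ∈ [-1/24, 1/12)
j=4 picked index 4: u0 ∈ [-1/24, 1/12)
j=5 picked index 5: u0 ∈ [-1/24, 1/6)
j=6 picked index 5: u0 ∈ [-1/6, 1/24)
j=7 picked index 7: u0 ∈ [0, 1/8)
intersection: [0, 1/24)

0 1/24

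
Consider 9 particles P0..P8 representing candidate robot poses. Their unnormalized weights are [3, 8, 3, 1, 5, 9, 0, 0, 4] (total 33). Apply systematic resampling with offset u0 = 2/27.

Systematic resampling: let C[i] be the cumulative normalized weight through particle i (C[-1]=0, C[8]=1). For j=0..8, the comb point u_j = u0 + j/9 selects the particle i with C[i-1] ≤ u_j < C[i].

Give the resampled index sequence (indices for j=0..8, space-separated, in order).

C = [1/11, 1/3, 14/33, 5/11, 20/33, 29/33, 29/33, 29/33, 1]
j=0: u_0=2/27 ∈ [0, 1/11) → index 0
j=1: u_1=5/27 ∈ [1/11, 1/3) → index 1
j=2: u_2=8/27 ∈ [1/11, 1/3) → index 1
j=3: u_3=11/27 ∈ [1/3, 14/33) → index 2
j=4: u_4=14/27 ∈ [5/11, 20/33) → index 4
j=5: u_5=17/27 ∈ [20/33, 29/33) → index 5
j=6: u_6=20/27 ∈ [20/33, 29/33) → index 5
j=7: u_7=23/27 ∈ [20/33, 29/33) → index 5
j=8: u_8=26/27 ∈ [29/33, 1) → index 8

0 1 1 2 4 5 5 5 8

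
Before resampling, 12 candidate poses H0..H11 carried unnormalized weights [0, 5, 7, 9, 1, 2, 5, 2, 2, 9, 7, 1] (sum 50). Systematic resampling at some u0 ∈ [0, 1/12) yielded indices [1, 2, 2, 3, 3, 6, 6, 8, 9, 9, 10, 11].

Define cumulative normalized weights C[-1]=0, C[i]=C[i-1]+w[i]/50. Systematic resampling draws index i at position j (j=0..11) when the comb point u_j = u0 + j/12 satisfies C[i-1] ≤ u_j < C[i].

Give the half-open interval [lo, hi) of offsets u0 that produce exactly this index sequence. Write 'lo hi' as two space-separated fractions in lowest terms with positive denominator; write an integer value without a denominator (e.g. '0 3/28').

19/300 11/150

C = [0, 1/10, 6/25, 21/50, 11/25, 12/25, 29/50, 31/50, 33/50, 21/25, 49/50, 1]
j=0 picked index 1: u0 ∈ [0, 1/10)
j=1 picked index 2: u0 ∈ [1/60, 47/300)
j=2 picked index 2: u0 ∈ [-1/15, 11/150)
j=3 picked index 3: u0 ∈ [-1/100, 17/100)
j=4 picked index 3: u0 ∈ [-7/75, 13/150)
j=5 picked index 6: u0 ∈ [19/300, 49/300)
j=6 picked index 6: u0 ∈ [-1/50, 2/25)
j=7 picked index 8: u0 ∈ [11/300, 23/300)
j=8 picked index 9: u0 ∈ [-1/150, 13/75)
j=9 picked index 9: u0 ∈ [-9/100, 9/100)
j=10 picked index 10: u0 ∈ [1/150, 11/75)
j=11 picked index 11: u0 ∈ [19/300, 1/12)
intersection: [19/300, 11/150)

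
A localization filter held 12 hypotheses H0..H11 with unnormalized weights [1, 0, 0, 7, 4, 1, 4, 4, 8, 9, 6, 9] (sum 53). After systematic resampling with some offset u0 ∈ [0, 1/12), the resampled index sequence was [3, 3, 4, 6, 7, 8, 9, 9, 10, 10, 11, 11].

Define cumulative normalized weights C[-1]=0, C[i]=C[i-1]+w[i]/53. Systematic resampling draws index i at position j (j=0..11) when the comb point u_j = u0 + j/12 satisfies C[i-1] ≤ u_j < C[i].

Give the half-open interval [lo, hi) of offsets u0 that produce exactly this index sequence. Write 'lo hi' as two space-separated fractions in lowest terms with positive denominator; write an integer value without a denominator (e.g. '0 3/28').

8/159 19/318

C = [1/53, 1/53, 1/53, 8/53, 12/53, 13/53, 17/53, 21/53, 29/53, 38/53, 44/53, 1]
j=0 picked index 3: u0 ∈ [1/53, 8/53)
j=1 picked index 3: u0 ∈ [-41/636, 43/636)
j=2 picked index 4: u0 ∈ [-5/318, 19/318)
j=3 picked index 6: u0 ∈ [-1/212, 15/212)
j=4 picked index 7: u0 ∈ [-2/159, 10/159)
j=5 picked index 8: u0 ∈ [-13/636, 83/636)
j=6 picked index 9: u0 ∈ [5/106, 23/106)
j=7 picked index 9: u0 ∈ [-23/636, 85/636)
j=8 picked index 10: u0 ∈ [8/159, 26/159)
j=9 picked index 10: u0 ∈ [-7/212, 17/212)
j=10 picked index 11: u0 ∈ [-1/318, 1/6)
j=11 picked index 11: u0 ∈ [-55/636, 1/12)
intersection: [8/159, 19/318)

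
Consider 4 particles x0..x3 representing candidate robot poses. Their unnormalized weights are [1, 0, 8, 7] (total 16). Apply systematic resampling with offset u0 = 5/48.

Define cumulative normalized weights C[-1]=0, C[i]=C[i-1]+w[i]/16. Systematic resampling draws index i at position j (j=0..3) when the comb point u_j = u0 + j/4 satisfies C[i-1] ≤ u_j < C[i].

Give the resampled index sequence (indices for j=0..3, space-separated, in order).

2 2 3 3

C = [1/16, 1/16, 9/16, 1]
j=0: u_0=5/48 ∈ [1/16, 9/16) → index 2
j=1: u_1=17/48 ∈ [1/16, 9/16) → index 2
j=2: u_2=29/48 ∈ [9/16, 1) → index 3
j=3: u_3=41/48 ∈ [9/16, 1) → index 3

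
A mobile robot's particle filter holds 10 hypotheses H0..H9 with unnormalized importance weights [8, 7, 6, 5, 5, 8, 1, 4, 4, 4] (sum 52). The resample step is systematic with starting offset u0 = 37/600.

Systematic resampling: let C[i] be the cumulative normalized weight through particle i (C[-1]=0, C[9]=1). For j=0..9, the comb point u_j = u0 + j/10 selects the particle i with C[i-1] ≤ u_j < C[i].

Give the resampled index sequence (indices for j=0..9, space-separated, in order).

0 1 1 2 3 4 5 6 8 9

C = [2/13, 15/52, 21/52, 1/2, 31/52, 3/4, 10/13, 11/13, 12/13, 1]
j=0: u_0=37/600 ∈ [0, 2/13) → index 0
j=1: u_1=97/600 ∈ [2/13, 15/52) → index 1
j=2: u_2=157/600 ∈ [2/13, 15/52) → index 1
j=3: u_3=217/600 ∈ [15/52, 21/52) → index 2
j=4: u_4=277/600 ∈ [21/52, 1/2) → index 3
j=5: u_5=337/600 ∈ [1/2, 31/52) → index 4
j=6: u_6=397/600 ∈ [31/52, 3/4) → index 5
j=7: u_7=457/600 ∈ [3/4, 10/13) → index 6
j=8: u_8=517/600 ∈ [11/13, 12/13) → index 8
j=9: u_9=577/600 ∈ [12/13, 1) → index 9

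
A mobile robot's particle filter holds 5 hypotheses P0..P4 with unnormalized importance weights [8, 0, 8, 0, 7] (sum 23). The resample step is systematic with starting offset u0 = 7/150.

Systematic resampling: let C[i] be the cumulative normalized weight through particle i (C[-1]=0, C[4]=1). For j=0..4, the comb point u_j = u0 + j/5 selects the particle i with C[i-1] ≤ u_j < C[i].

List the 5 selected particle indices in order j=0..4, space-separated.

C = [8/23, 8/23, 16/23, 16/23, 1]
j=0: u_0=7/150 ∈ [0, 8/23) → index 0
j=1: u_1=37/150 ∈ [0, 8/23) → index 0
j=2: u_2=67/150 ∈ [8/23, 16/23) → index 2
j=3: u_3=97/150 ∈ [8/23, 16/23) → index 2
j=4: u_4=127/150 ∈ [16/23, 1) → index 4

0 0 2 2 4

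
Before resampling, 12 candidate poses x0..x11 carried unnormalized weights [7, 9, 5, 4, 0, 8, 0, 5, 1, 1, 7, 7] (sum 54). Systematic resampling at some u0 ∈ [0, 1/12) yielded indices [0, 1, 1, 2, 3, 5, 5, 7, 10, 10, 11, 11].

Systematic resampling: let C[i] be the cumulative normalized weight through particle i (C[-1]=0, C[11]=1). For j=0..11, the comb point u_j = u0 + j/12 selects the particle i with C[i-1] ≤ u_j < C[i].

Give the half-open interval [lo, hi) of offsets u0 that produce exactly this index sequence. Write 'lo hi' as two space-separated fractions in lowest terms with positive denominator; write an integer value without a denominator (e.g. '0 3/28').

2/27 1/12

C = [7/54, 8/27, 7/18, 25/54, 25/54, 11/18, 11/18, 19/27, 13/18, 20/27, 47/54, 1]
j=0 picked index 0: u0 ∈ [0, 7/54)
j=1 picked index 1: u0 ∈ [5/108, 23/108)
j=2 picked index 1: u0 ∈ [-1/27, 7/54)
j=3 picked index 2: u0 ∈ [5/108, 5/36)
j=4 picked index 3: u0 ∈ [1/18, 7/54)
j=5 picked index 5: u0 ∈ [5/108, 7/36)
j=6 picked index 5: u0 ∈ [-1/27, 1/9)
j=7 picked index 7: u0 ∈ [1/36, 13/108)
j=8 picked index 10: u0 ∈ [2/27, 11/54)
j=9 picked index 10: u0 ∈ [-1/108, 13/108)
j=10 picked index 11: u0 ∈ [1/27, 1/6)
j=11 picked index 11: u0 ∈ [-5/108, 1/12)
intersection: [2/27, 1/12)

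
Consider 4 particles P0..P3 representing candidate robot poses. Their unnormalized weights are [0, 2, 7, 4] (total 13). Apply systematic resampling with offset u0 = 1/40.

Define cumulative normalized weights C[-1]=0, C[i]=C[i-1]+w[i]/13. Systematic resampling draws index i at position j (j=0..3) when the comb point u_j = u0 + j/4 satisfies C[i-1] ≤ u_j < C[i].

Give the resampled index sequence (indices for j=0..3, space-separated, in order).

C = [0, 2/13, 9/13, 1]
j=0: u_0=1/40 ∈ [0, 2/13) → index 1
j=1: u_1=11/40 ∈ [2/13, 9/13) → index 2
j=2: u_2=21/40 ∈ [2/13, 9/13) → index 2
j=3: u_3=31/40 ∈ [9/13, 1) → index 3

1 2 2 3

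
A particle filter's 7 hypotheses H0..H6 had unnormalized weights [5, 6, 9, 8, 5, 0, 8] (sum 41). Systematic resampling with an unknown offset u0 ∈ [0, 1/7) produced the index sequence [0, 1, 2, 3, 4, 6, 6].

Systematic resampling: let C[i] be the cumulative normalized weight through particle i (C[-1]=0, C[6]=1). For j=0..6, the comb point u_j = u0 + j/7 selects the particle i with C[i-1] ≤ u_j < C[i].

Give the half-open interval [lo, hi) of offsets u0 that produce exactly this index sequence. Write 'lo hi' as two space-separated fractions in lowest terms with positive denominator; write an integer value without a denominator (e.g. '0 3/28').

32/287 5/41

C = [5/41, 11/41, 20/41, 28/41, 33/41, 33/41, 1]
j=0 picked index 0: u0 ∈ [0, 5/41)
j=1 picked index 1: u0 ∈ [-6/287, 36/287)
j=2 picked index 2: u0 ∈ [-5/287, 58/287)
j=3 picked index 3: u0 ∈ [17/287, 73/287)
j=4 picked index 4: u0 ∈ [32/287, 67/287)
j=5 picked index 6: u0 ∈ [26/287, 2/7)
j=6 picked index 6: u0 ∈ [-15/287, 1/7)
intersection: [32/287, 5/41)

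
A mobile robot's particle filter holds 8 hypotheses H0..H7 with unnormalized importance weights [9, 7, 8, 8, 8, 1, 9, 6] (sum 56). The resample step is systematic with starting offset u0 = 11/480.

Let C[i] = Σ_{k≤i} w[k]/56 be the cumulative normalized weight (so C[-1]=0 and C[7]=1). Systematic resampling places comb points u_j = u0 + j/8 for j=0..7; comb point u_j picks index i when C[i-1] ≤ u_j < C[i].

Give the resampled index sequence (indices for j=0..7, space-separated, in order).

C = [9/56, 2/7, 3/7, 4/7, 5/7, 41/56, 25/28, 1]
j=0: u_0=11/480 ∈ [0, 9/56) → index 0
j=1: u_1=71/480 ∈ [0, 9/56) → index 0
j=2: u_2=131/480 ∈ [9/56, 2/7) → index 1
j=3: u_3=191/480 ∈ [2/7, 3/7) → index 2
j=4: u_4=251/480 ∈ [3/7, 4/7) → index 3
j=5: u_5=311/480 ∈ [4/7, 5/7) → index 4
j=6: u_6=371/480 ∈ [41/56, 25/28) → index 6
j=7: u_7=431/480 ∈ [25/28, 1) → index 7

0 0 1 2 3 4 6 7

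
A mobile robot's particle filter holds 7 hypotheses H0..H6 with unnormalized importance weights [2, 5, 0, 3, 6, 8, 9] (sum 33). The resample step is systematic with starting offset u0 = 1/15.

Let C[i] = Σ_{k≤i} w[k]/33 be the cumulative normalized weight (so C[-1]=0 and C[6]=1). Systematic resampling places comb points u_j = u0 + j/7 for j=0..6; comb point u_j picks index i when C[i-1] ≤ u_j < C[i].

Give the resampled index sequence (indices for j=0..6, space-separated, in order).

C = [2/33, 7/33, 7/33, 10/33, 16/33, 8/11, 1]
j=0: u_0=1/15 ∈ [2/33, 7/33) → index 1
j=1: u_1=22/105 ∈ [2/33, 7/33) → index 1
j=2: u_2=37/105 ∈ [10/33, 16/33) → index 4
j=3: u_3=52/105 ∈ [16/33, 8/11) → index 5
j=4: u_4=67/105 ∈ [16/33, 8/11) → index 5
j=5: u_5=82/105 ∈ [8/11, 1) → index 6
j=6: u_6=97/105 ∈ [8/11, 1) → index 6

1 1 4 5 5 6 6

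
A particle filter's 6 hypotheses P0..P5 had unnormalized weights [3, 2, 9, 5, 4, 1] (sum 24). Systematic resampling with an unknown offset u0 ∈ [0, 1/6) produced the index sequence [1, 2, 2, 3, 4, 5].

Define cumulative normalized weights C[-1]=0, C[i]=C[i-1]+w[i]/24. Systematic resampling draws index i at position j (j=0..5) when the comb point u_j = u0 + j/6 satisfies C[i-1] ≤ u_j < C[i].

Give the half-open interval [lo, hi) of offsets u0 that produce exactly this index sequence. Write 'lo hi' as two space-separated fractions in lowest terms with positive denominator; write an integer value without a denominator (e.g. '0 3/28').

1/8 1/6

C = [1/8, 5/24, 7/12, 19/24, 23/24, 1]
j=0 picked index 1: u0 ∈ [1/8, 5/24)
j=1 picked index 2: u0 ∈ [1/24, 5/12)
j=2 picked index 2: u0 ∈ [-1/8, 1/4)
j=3 picked index 3: u0 ∈ [1/12, 7/24)
j=4 picked index 4: u0 ∈ [1/8, 7/24)
j=5 picked index 5: u0 ∈ [1/8, 1/6)
intersection: [1/8, 1/6)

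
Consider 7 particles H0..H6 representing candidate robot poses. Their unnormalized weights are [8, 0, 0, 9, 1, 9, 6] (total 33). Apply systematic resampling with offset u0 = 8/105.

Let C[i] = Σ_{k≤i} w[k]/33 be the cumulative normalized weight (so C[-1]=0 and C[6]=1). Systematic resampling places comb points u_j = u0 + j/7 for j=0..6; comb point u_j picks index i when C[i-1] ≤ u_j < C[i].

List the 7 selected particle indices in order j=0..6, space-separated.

C = [8/33, 8/33, 8/33, 17/33, 6/11, 9/11, 1]
j=0: u_0=8/105 ∈ [0, 8/33) → index 0
j=1: u_1=23/105 ∈ [0, 8/33) → index 0
j=2: u_2=38/105 ∈ [8/33, 17/33) → index 3
j=3: u_3=53/105 ∈ [8/33, 17/33) → index 3
j=4: u_4=68/105 ∈ [6/11, 9/11) → index 5
j=5: u_5=83/105 ∈ [6/11, 9/11) → index 5
j=6: u_6=14/15 ∈ [9/11, 1) → index 6

0 0 3 3 5 5 6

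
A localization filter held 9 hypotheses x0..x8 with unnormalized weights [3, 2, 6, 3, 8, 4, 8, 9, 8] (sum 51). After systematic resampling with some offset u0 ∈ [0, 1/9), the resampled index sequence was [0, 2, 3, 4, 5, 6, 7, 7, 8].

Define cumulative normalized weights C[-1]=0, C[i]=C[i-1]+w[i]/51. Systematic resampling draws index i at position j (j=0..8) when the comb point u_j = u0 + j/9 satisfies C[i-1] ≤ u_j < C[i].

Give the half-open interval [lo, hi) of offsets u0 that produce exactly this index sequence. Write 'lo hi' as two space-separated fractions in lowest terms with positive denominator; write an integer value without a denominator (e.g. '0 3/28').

C = [1/17, 5/51, 11/51, 14/51, 22/51, 26/51, 2/3, 43/51, 1]
j=0 picked index 0: u0 ∈ [0, 1/17)
j=1 picked index 2: u0 ∈ [-2/153, 16/153)
j=2 picked index 3: u0 ∈ [-1/153, 8/153)
j=3 picked index 4: u0 ∈ [-1/17, 5/51)
j=4 picked index 5: u0 ∈ [-2/153, 10/153)
j=5 picked index 6: u0 ∈ [-7/153, 1/9)
j=6 picked index 7: u0 ∈ [0, 3/17)
j=7 picked index 7: u0 ∈ [-1/9, 10/153)
j=8 picked index 8: u0 ∈ [-7/153, 1/9)
intersection: [0, 8/153)

0 8/153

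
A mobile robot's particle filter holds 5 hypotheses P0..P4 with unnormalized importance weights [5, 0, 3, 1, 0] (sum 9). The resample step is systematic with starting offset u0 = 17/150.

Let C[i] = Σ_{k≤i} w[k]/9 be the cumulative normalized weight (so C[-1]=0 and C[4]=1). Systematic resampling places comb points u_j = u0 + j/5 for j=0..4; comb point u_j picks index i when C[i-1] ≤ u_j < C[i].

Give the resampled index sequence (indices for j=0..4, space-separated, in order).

0 0 0 2 3

C = [5/9, 5/9, 8/9, 1, 1]
j=0: u_0=17/150 ∈ [0, 5/9) → index 0
j=1: u_1=47/150 ∈ [0, 5/9) → index 0
j=2: u_2=77/150 ∈ [0, 5/9) → index 0
j=3: u_3=107/150 ∈ [5/9, 8/9) → index 2
j=4: u_4=137/150 ∈ [8/9, 1) → index 3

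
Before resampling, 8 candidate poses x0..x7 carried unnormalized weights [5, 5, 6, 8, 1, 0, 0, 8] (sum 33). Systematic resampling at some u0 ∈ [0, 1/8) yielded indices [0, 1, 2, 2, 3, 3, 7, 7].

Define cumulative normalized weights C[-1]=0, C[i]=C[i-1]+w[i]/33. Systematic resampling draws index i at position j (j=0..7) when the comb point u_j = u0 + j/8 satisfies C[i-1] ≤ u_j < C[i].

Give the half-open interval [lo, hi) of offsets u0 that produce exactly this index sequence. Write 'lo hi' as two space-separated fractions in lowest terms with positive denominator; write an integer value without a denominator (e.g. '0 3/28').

C = [5/33, 10/33, 16/33, 8/11, 25/33, 25/33, 25/33, 1]
j=0 picked index 0: u0 ∈ [0, 5/33)
j=1 picked index 1: u0 ∈ [7/264, 47/264)
j=2 picked index 2: u0 ∈ [7/132, 31/132)
j=3 picked index 2: u0 ∈ [-19/264, 29/264)
j=4 picked index 3: u0 ∈ [-1/66, 5/22)
j=5 picked index 3: u0 ∈ [-37/264, 9/88)
j=6 picked index 7: u0 ∈ [1/132, 1/4)
j=7 picked index 7: u0 ∈ [-31/264, 1/8)
intersection: [7/132, 9/88)

7/132 9/88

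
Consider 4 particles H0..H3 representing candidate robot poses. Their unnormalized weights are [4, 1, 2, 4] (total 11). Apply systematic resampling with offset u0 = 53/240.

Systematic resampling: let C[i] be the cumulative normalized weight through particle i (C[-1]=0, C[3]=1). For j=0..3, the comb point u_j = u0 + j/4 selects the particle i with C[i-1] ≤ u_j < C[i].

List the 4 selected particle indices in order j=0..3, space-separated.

C = [4/11, 5/11, 7/11, 1]
j=0: u_0=53/240 ∈ [0, 4/11) → index 0
j=1: u_1=113/240 ∈ [5/11, 7/11) → index 2
j=2: u_2=173/240 ∈ [7/11, 1) → index 3
j=3: u_3=233/240 ∈ [7/11, 1) → index 3

0 2 3 3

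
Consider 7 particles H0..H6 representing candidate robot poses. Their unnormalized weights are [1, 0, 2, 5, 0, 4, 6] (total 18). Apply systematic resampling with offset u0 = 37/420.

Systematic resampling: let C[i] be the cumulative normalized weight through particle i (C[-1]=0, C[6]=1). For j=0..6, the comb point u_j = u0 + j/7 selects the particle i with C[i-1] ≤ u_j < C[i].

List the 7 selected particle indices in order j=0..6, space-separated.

2 3 3 5 5 6 6

C = [1/18, 1/18, 1/6, 4/9, 4/9, 2/3, 1]
j=0: u_0=37/420 ∈ [1/18, 1/6) → index 2
j=1: u_1=97/420 ∈ [1/6, 4/9) → index 3
j=2: u_2=157/420 ∈ [1/6, 4/9) → index 3
j=3: u_3=31/60 ∈ [4/9, 2/3) → index 5
j=4: u_4=277/420 ∈ [4/9, 2/3) → index 5
j=5: u_5=337/420 ∈ [2/3, 1) → index 6
j=6: u_6=397/420 ∈ [2/3, 1) → index 6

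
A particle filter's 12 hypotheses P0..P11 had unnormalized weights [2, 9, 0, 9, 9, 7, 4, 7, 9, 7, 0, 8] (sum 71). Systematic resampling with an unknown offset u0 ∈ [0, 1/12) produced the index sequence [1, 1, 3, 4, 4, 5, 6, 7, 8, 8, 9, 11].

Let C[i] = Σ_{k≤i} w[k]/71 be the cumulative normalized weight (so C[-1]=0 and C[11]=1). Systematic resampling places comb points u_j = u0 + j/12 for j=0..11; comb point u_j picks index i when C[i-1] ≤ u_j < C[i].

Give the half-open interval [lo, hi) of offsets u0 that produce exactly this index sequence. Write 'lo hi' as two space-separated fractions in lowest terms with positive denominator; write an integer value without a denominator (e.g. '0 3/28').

9/284 11/284

C = [2/71, 11/71, 11/71, 20/71, 29/71, 36/71, 40/71, 47/71, 56/71, 63/71, 63/71, 1]
j=0 picked index 1: u0 ∈ [2/71, 11/71)
j=1 picked index 1: u0 ∈ [-47/852, 61/852)
j=2 picked index 3: u0 ∈ [-5/426, 49/426)
j=3 picked index 4: u0 ∈ [9/284, 45/284)
j=4 picked index 4: u0 ∈ [-11/213, 16/213)
j=5 picked index 5: u0 ∈ [-7/852, 77/852)
j=6 picked index 6: u0 ∈ [1/142, 9/142)
j=7 picked index 7: u0 ∈ [-17/852, 67/852)
j=8 picked index 8: u0 ∈ [-1/213, 26/213)
j=9 picked index 8: u0 ∈ [-25/284, 11/284)
j=10 picked index 9: u0 ∈ [-19/426, 23/426)
j=11 picked index 11: u0 ∈ [-25/852, 1/12)
intersection: [9/284, 11/284)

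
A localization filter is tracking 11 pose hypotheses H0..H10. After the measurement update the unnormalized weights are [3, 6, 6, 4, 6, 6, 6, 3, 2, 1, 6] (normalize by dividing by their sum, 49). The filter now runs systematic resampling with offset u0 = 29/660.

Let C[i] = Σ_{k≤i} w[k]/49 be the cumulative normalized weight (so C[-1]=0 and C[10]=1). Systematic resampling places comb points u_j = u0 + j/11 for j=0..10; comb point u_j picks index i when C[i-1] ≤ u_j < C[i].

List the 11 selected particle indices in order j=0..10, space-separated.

0 1 2 3 4 4 5 6 7 9 10

C = [3/49, 9/49, 15/49, 19/49, 25/49, 31/49, 37/49, 40/49, 6/7, 43/49, 1]
j=0: u_0=29/660 ∈ [0, 3/49) → index 0
j=1: u_1=89/660 ∈ [3/49, 9/49) → index 1
j=2: u_2=149/660 ∈ [9/49, 15/49) → index 2
j=3: u_3=19/60 ∈ [15/49, 19/49) → index 3
j=4: u_4=269/660 ∈ [19/49, 25/49) → index 4
j=5: u_5=329/660 ∈ [19/49, 25/49) → index 4
j=6: u_6=389/660 ∈ [25/49, 31/49) → index 5
j=7: u_7=449/660 ∈ [31/49, 37/49) → index 6
j=8: u_8=509/660 ∈ [37/49, 40/49) → index 7
j=9: u_9=569/660 ∈ [6/7, 43/49) → index 9
j=10: u_10=629/660 ∈ [43/49, 1) → index 10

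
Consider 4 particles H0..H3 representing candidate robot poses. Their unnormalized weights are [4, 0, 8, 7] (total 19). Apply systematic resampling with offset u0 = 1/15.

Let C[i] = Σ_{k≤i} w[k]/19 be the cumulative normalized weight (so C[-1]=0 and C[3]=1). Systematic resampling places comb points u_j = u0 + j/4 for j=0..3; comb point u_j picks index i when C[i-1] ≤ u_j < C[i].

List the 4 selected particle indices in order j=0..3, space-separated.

C = [4/19, 4/19, 12/19, 1]
j=0: u_0=1/15 ∈ [0, 4/19) → index 0
j=1: u_1=19/60 ∈ [4/19, 12/19) → index 2
j=2: u_2=17/30 ∈ [4/19, 12/19) → index 2
j=3: u_3=49/60 ∈ [12/19, 1) → index 3

0 2 2 3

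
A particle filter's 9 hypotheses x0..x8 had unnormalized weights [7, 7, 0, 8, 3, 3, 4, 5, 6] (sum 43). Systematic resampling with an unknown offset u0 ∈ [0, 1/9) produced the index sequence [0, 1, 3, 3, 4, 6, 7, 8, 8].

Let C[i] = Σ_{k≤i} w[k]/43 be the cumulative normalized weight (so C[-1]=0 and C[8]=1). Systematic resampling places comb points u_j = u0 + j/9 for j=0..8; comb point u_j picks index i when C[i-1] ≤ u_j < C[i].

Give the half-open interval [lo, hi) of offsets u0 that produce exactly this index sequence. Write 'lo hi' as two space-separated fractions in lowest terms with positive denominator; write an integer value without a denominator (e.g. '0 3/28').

40/387 1/9

C = [7/43, 14/43, 14/43, 22/43, 25/43, 28/43, 32/43, 37/43, 1]
j=0 picked index 0: u0 ∈ [0, 7/43)
j=1 picked index 1: u0 ∈ [20/387, 83/387)
j=2 picked index 3: u0 ∈ [40/387, 112/387)
j=3 picked index 3: u0 ∈ [-1/129, 23/129)
j=4 picked index 4: u0 ∈ [26/387, 53/387)
j=5 picked index 6: u0 ∈ [37/387, 73/387)
j=6 picked index 7: u0 ∈ [10/129, 25/129)
j=7 picked index 8: u0 ∈ [32/387, 2/9)
j=8 picked index 8: u0 ∈ [-11/387, 1/9)
intersection: [40/387, 1/9)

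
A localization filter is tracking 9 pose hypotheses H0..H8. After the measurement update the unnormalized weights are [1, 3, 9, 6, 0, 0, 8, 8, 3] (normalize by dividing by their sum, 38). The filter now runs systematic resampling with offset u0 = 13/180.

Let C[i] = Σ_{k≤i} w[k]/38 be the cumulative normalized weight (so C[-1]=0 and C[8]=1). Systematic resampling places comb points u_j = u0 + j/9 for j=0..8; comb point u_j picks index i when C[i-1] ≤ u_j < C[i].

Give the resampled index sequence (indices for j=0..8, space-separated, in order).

1 2 2 3 6 6 7 7 8

C = [1/38, 2/19, 13/38, 1/2, 1/2, 1/2, 27/38, 35/38, 1]
j=0: u_0=13/180 ∈ [1/38, 2/19) → index 1
j=1: u_1=11/60 ∈ [2/19, 13/38) → index 2
j=2: u_2=53/180 ∈ [2/19, 13/38) → index 2
j=3: u_3=73/180 ∈ [13/38, 1/2) → index 3
j=4: u_4=31/60 ∈ [1/2, 27/38) → index 6
j=5: u_5=113/180 ∈ [1/2, 27/38) → index 6
j=6: u_6=133/180 ∈ [27/38, 35/38) → index 7
j=7: u_7=17/20 ∈ [27/38, 35/38) → index 7
j=8: u_8=173/180 ∈ [35/38, 1) → index 8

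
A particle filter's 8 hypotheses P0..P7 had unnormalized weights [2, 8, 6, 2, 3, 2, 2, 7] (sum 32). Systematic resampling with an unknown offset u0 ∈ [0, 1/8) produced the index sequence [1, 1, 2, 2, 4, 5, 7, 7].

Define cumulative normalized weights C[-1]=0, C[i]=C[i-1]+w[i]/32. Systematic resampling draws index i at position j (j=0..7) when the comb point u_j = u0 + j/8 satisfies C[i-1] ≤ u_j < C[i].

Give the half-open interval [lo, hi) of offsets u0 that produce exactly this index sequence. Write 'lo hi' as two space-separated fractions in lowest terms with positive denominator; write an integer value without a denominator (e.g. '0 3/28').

1/16 3/32

C = [1/16, 5/16, 1/2, 9/16, 21/32, 23/32, 25/32, 1]
j=0 picked index 1: u0 ∈ [1/16, 5/16)
j=1 picked index 1: u0 ∈ [-1/16, 3/16)
j=2 picked index 2: u0 ∈ [1/16, 1/4)
j=3 picked index 2: u0 ∈ [-1/16, 1/8)
j=4 picked index 4: u0 ∈ [1/16, 5/32)
j=5 picked index 5: u0 ∈ [1/32, 3/32)
j=6 picked index 7: u0 ∈ [1/32, 1/4)
j=7 picked index 7: u0 ∈ [-3/32, 1/8)
intersection: [1/16, 3/32)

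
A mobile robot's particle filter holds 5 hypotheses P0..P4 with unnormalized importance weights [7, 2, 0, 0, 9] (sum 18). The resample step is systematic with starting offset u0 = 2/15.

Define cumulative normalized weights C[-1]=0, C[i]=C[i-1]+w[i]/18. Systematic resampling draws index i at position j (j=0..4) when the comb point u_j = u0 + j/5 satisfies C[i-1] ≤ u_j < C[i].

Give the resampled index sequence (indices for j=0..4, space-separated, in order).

0 0 4 4 4

C = [7/18, 1/2, 1/2, 1/2, 1]
j=0: u_0=2/15 ∈ [0, 7/18) → index 0
j=1: u_1=1/3 ∈ [0, 7/18) → index 0
j=2: u_2=8/15 ∈ [1/2, 1) → index 4
j=3: u_3=11/15 ∈ [1/2, 1) → index 4
j=4: u_4=14/15 ∈ [1/2, 1) → index 4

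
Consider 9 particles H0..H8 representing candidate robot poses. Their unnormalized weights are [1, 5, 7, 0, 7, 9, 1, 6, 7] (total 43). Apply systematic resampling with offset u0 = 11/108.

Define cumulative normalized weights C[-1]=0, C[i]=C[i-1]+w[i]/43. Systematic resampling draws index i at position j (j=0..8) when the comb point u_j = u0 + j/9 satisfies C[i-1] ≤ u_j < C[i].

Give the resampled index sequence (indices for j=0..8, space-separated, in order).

1 2 4 4 5 5 7 8 8

C = [1/43, 6/43, 13/43, 13/43, 20/43, 29/43, 30/43, 36/43, 1]
j=0: u_0=11/108 ∈ [1/43, 6/43) → index 1
j=1: u_1=23/108 ∈ [6/43, 13/43) → index 2
j=2: u_2=35/108 ∈ [13/43, 20/43) → index 4
j=3: u_3=47/108 ∈ [13/43, 20/43) → index 4
j=4: u_4=59/108 ∈ [20/43, 29/43) → index 5
j=5: u_5=71/108 ∈ [20/43, 29/43) → index 5
j=6: u_6=83/108 ∈ [30/43, 36/43) → index 7
j=7: u_7=95/108 ∈ [36/43, 1) → index 8
j=8: u_8=107/108 ∈ [36/43, 1) → index 8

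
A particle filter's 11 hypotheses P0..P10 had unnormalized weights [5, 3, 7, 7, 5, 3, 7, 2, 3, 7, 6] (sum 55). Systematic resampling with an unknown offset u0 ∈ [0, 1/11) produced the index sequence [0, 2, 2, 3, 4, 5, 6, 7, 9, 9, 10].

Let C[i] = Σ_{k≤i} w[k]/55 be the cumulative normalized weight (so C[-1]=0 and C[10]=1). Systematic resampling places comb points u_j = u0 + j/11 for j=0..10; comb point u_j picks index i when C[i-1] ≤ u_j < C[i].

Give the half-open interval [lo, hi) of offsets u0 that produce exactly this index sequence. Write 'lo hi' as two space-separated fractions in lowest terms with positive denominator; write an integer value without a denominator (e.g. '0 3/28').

C = [1/11, 8/55, 3/11, 2/5, 27/55, 6/11, 37/55, 39/55, 42/55, 49/55, 1]
j=0 picked index 0: u0 ∈ [0, 1/11)
j=1 picked index 2: u0 ∈ [3/55, 2/11)
j=2 picked index 2: u0 ∈ [-2/55, 1/11)
j=3 picked index 3: u0 ∈ [0, 7/55)
j=4 picked index 4: u0 ∈ [2/55, 7/55)
j=5 picked index 5: u0 ∈ [2/55, 1/11)
j=6 picked index 6: u0 ∈ [0, 7/55)
j=7 picked index 7: u0 ∈ [2/55, 4/55)
j=8 picked index 9: u0 ∈ [2/55, 9/55)
j=9 picked index 9: u0 ∈ [-3/55, 4/55)
j=10 picked index 10: u0 ∈ [-1/55, 1/11)
intersection: [3/55, 4/55)

3/55 4/55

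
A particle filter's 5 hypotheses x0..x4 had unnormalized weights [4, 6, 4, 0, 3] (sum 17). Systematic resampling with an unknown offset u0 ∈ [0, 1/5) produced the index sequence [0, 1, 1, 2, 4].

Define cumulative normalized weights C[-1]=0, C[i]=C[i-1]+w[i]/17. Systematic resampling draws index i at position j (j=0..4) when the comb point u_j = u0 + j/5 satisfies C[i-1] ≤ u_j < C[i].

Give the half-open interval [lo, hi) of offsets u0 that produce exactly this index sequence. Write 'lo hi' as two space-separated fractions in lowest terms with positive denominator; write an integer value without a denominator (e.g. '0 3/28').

3/85 16/85

C = [4/17, 10/17, 14/17, 14/17, 1]
j=0 picked index 0: u0 ∈ [0, 4/17)
j=1 picked index 1: u0 ∈ [3/85, 33/85)
j=2 picked index 1: u0 ∈ [-14/85, 16/85)
j=3 picked index 2: u0 ∈ [-1/85, 19/85)
j=4 picked index 4: u0 ∈ [2/85, 1/5)
intersection: [3/85, 16/85)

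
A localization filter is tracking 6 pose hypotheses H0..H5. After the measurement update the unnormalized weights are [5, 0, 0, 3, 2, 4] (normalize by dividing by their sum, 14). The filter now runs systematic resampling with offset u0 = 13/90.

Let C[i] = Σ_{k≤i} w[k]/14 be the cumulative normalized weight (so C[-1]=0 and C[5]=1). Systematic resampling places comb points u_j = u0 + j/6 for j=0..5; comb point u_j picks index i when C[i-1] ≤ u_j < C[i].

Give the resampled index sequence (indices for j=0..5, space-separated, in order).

C = [5/14, 5/14, 5/14, 4/7, 5/7, 1]
j=0: u_0=13/90 ∈ [0, 5/14) → index 0
j=1: u_1=14/45 ∈ [0, 5/14) → index 0
j=2: u_2=43/90 ∈ [5/14, 4/7) → index 3
j=3: u_3=29/45 ∈ [4/7, 5/7) → index 4
j=4: u_4=73/90 ∈ [5/7, 1) → index 5
j=5: u_5=44/45 ∈ [5/7, 1) → index 5

0 0 3 4 5 5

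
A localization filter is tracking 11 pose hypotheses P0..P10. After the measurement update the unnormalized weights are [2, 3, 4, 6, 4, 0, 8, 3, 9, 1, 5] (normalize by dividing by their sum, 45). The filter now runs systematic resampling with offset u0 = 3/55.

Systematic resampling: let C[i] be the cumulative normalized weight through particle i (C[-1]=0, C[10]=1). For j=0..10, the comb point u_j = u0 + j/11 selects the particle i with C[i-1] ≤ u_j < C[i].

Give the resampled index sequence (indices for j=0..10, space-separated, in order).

1 2 3 3 4 6 7 8 8 9 10

C = [2/45, 1/9, 1/5, 1/3, 19/45, 19/45, 3/5, 2/3, 13/15, 8/9, 1]
j=0: u_0=3/55 ∈ [2/45, 1/9) → index 1
j=1: u_1=8/55 ∈ [1/9, 1/5) → index 2
j=2: u_2=13/55 ∈ [1/5, 1/3) → index 3
j=3: u_3=18/55 ∈ [1/5, 1/3) → index 3
j=4: u_4=23/55 ∈ [1/3, 19/45) → index 4
j=5: u_5=28/55 ∈ [19/45, 3/5) → index 6
j=6: u_6=3/5 ∈ [3/5, 2/3) → index 7
j=7: u_7=38/55 ∈ [2/3, 13/15) → index 8
j=8: u_8=43/55 ∈ [2/3, 13/15) → index 8
j=9: u_9=48/55 ∈ [13/15, 8/9) → index 9
j=10: u_10=53/55 ∈ [8/9, 1) → index 10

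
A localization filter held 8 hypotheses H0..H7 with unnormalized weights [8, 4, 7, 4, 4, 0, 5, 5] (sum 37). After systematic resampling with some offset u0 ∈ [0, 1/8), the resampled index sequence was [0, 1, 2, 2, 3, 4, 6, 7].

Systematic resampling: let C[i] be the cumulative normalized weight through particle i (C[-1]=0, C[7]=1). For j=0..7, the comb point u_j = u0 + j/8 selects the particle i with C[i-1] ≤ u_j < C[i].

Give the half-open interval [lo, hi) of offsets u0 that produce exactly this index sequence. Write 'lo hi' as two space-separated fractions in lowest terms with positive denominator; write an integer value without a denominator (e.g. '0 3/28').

27/296 31/296

C = [8/37, 12/37, 19/37, 23/37, 27/37, 27/37, 32/37, 1]
j=0 picked index 0: u0 ∈ [0, 8/37)
j=1 picked index 1: u0 ∈ [27/296, 59/296)
j=2 picked index 2: u0 ∈ [11/148, 39/148)
j=3 picked index 2: u0 ∈ [-15/296, 41/296)
j=4 picked index 3: u0 ∈ [1/74, 9/74)
j=5 picked index 4: u0 ∈ [-1/296, 31/296)
j=6 picked index 6: u0 ∈ [-3/148, 17/148)
j=7 picked index 7: u0 ∈ [-3/296, 1/8)
intersection: [27/296, 31/296)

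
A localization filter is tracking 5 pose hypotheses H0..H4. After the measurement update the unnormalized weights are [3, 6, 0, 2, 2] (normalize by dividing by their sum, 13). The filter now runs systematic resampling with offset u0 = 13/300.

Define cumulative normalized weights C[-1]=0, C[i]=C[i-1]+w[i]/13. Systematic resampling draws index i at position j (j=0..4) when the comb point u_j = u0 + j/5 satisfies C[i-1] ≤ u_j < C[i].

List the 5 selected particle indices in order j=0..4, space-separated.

0 1 1 1 3

C = [3/13, 9/13, 9/13, 11/13, 1]
j=0: u_0=13/300 ∈ [0, 3/13) → index 0
j=1: u_1=73/300 ∈ [3/13, 9/13) → index 1
j=2: u_2=133/300 ∈ [3/13, 9/13) → index 1
j=3: u_3=193/300 ∈ [3/13, 9/13) → index 1
j=4: u_4=253/300 ∈ [9/13, 11/13) → index 3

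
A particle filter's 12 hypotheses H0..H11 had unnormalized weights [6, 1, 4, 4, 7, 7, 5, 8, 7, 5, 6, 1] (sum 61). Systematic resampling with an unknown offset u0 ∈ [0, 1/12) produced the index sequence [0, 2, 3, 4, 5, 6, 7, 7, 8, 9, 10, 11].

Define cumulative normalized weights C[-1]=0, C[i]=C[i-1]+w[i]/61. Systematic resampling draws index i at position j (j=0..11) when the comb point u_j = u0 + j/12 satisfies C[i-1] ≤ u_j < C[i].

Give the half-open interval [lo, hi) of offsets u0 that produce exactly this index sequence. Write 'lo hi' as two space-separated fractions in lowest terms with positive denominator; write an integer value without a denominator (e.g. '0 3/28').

49/732 29/366

C = [6/61, 7/61, 11/61, 15/61, 22/61, 29/61, 34/61, 42/61, 49/61, 54/61, 60/61, 1]
j=0 picked index 0: u0 ∈ [0, 6/61)
j=1 picked index 2: u0 ∈ [23/732, 71/732)
j=2 picked index 3: u0 ∈ [5/366, 29/366)
j=3 picked index 4: u0 ∈ [-1/244, 27/244)
j=4 picked index 5: u0 ∈ [5/183, 26/183)
j=5 picked index 6: u0 ∈ [43/732, 103/732)
j=6 picked index 7: u0 ∈ [7/122, 23/122)
j=7 picked index 7: u0 ∈ [-19/732, 77/732)
j=8 picked index 8: u0 ∈ [4/183, 25/183)
j=9 picked index 9: u0 ∈ [13/244, 33/244)
j=10 picked index 10: u0 ∈ [19/366, 55/366)
j=11 picked index 11: u0 ∈ [49/732, 1/12)
intersection: [49/732, 29/366)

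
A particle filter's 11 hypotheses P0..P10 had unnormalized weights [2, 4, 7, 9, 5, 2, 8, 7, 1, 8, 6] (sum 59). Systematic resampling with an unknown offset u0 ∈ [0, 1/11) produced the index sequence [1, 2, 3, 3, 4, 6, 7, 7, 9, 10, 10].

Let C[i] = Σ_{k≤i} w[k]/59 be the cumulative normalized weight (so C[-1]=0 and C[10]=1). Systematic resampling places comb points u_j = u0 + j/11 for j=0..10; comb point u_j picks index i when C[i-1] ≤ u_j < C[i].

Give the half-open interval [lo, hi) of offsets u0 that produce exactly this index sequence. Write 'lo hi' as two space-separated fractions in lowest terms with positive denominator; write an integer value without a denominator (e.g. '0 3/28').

C = [2/59, 6/59, 13/59, 22/59, 27/59, 29/59, 37/59, 44/59, 45/59, 53/59, 1]
j=0 picked index 1: u0 ∈ [2/59, 6/59)
j=1 picked index 2: u0 ∈ [7/649, 84/649)
j=2 picked index 3: u0 ∈ [25/649, 124/649)
j=3 picked index 3: u0 ∈ [-34/649, 65/649)
j=4 picked index 4: u0 ∈ [6/649, 61/649)
j=5 picked index 6: u0 ∈ [24/649, 112/649)
j=6 picked index 7: u0 ∈ [53/649, 130/649)
j=7 picked index 7: u0 ∈ [-6/649, 71/649)
j=8 picked index 9: u0 ∈ [23/649, 111/649)
j=9 picked index 10: u0 ∈ [52/649, 2/11)
j=10 picked index 10: u0 ∈ [-7/649, 1/11)
intersection: [53/649, 1/11)

53/649 1/11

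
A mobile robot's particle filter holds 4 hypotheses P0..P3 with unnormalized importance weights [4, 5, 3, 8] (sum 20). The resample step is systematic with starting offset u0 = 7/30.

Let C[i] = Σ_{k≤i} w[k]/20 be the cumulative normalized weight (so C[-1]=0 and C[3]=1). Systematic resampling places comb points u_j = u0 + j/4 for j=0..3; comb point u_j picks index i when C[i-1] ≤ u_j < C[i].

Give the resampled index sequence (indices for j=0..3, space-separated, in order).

C = [1/5, 9/20, 3/5, 1]
j=0: u_0=7/30 ∈ [1/5, 9/20) → index 1
j=1: u_1=29/60 ∈ [9/20, 3/5) → index 2
j=2: u_2=11/15 ∈ [3/5, 1) → index 3
j=3: u_3=59/60 ∈ [3/5, 1) → index 3

1 2 3 3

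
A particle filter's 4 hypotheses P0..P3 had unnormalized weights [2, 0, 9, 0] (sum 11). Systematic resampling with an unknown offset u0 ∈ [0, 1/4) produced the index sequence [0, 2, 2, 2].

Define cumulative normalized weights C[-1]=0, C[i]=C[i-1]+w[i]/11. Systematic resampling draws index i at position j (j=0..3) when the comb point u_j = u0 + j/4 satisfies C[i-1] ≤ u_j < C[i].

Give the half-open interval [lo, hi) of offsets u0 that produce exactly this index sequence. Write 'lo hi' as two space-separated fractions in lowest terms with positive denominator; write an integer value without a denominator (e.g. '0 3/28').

0 2/11

C = [2/11, 2/11, 1, 1]
j=0 picked index 0: u0 ∈ [0, 2/11)
j=1 picked index 2: u0 ∈ [-3/44, 3/4)
j=2 picked index 2: u0 ∈ [-7/22, 1/2)
j=3 picked index 2: u0 ∈ [-25/44, 1/4)
intersection: [0, 2/11)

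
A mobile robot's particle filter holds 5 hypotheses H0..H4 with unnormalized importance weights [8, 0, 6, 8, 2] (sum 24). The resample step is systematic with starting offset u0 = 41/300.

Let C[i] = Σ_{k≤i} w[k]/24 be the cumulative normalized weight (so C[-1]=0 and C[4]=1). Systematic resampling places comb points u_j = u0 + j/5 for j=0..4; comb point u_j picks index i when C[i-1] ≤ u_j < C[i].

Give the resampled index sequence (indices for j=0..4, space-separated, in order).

0 2 2 3 4

C = [1/3, 1/3, 7/12, 11/12, 1]
j=0: u_0=41/300 ∈ [0, 1/3) → index 0
j=1: u_1=101/300 ∈ [1/3, 7/12) → index 2
j=2: u_2=161/300 ∈ [1/3, 7/12) → index 2
j=3: u_3=221/300 ∈ [7/12, 11/12) → index 3
j=4: u_4=281/300 ∈ [11/12, 1) → index 4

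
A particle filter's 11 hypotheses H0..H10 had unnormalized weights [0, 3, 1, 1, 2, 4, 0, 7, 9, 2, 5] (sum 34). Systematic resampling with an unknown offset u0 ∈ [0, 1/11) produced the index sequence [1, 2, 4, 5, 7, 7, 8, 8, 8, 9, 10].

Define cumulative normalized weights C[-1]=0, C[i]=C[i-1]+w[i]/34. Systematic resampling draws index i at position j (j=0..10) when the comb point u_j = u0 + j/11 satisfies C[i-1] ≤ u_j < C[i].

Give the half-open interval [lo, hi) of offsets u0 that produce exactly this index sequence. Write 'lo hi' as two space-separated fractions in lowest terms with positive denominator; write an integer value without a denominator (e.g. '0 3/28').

0 9/374

C = [0, 3/34, 2/17, 5/34, 7/34, 11/34, 11/34, 9/17, 27/34, 29/34, 1]
j=0 picked index 1: u0 ∈ [0, 3/34)
j=1 picked index 2: u0 ∈ [-1/374, 5/187)
j=2 picked index 4: u0 ∈ [-13/374, 9/374)
j=3 picked index 5: u0 ∈ [-25/374, 19/374)
j=4 picked index 7: u0 ∈ [-15/374, 31/187)
j=5 picked index 7: u0 ∈ [-49/374, 14/187)
j=6 picked index 8: u0 ∈ [-3/187, 93/374)
j=7 picked index 8: u0 ∈ [-20/187, 59/374)
j=8 picked index 8: u0 ∈ [-37/187, 25/374)
j=9 picked index 9: u0 ∈ [-9/374, 13/374)
j=10 picked index 10: u0 ∈ [-21/374, 1/11)
intersection: [0, 9/374)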